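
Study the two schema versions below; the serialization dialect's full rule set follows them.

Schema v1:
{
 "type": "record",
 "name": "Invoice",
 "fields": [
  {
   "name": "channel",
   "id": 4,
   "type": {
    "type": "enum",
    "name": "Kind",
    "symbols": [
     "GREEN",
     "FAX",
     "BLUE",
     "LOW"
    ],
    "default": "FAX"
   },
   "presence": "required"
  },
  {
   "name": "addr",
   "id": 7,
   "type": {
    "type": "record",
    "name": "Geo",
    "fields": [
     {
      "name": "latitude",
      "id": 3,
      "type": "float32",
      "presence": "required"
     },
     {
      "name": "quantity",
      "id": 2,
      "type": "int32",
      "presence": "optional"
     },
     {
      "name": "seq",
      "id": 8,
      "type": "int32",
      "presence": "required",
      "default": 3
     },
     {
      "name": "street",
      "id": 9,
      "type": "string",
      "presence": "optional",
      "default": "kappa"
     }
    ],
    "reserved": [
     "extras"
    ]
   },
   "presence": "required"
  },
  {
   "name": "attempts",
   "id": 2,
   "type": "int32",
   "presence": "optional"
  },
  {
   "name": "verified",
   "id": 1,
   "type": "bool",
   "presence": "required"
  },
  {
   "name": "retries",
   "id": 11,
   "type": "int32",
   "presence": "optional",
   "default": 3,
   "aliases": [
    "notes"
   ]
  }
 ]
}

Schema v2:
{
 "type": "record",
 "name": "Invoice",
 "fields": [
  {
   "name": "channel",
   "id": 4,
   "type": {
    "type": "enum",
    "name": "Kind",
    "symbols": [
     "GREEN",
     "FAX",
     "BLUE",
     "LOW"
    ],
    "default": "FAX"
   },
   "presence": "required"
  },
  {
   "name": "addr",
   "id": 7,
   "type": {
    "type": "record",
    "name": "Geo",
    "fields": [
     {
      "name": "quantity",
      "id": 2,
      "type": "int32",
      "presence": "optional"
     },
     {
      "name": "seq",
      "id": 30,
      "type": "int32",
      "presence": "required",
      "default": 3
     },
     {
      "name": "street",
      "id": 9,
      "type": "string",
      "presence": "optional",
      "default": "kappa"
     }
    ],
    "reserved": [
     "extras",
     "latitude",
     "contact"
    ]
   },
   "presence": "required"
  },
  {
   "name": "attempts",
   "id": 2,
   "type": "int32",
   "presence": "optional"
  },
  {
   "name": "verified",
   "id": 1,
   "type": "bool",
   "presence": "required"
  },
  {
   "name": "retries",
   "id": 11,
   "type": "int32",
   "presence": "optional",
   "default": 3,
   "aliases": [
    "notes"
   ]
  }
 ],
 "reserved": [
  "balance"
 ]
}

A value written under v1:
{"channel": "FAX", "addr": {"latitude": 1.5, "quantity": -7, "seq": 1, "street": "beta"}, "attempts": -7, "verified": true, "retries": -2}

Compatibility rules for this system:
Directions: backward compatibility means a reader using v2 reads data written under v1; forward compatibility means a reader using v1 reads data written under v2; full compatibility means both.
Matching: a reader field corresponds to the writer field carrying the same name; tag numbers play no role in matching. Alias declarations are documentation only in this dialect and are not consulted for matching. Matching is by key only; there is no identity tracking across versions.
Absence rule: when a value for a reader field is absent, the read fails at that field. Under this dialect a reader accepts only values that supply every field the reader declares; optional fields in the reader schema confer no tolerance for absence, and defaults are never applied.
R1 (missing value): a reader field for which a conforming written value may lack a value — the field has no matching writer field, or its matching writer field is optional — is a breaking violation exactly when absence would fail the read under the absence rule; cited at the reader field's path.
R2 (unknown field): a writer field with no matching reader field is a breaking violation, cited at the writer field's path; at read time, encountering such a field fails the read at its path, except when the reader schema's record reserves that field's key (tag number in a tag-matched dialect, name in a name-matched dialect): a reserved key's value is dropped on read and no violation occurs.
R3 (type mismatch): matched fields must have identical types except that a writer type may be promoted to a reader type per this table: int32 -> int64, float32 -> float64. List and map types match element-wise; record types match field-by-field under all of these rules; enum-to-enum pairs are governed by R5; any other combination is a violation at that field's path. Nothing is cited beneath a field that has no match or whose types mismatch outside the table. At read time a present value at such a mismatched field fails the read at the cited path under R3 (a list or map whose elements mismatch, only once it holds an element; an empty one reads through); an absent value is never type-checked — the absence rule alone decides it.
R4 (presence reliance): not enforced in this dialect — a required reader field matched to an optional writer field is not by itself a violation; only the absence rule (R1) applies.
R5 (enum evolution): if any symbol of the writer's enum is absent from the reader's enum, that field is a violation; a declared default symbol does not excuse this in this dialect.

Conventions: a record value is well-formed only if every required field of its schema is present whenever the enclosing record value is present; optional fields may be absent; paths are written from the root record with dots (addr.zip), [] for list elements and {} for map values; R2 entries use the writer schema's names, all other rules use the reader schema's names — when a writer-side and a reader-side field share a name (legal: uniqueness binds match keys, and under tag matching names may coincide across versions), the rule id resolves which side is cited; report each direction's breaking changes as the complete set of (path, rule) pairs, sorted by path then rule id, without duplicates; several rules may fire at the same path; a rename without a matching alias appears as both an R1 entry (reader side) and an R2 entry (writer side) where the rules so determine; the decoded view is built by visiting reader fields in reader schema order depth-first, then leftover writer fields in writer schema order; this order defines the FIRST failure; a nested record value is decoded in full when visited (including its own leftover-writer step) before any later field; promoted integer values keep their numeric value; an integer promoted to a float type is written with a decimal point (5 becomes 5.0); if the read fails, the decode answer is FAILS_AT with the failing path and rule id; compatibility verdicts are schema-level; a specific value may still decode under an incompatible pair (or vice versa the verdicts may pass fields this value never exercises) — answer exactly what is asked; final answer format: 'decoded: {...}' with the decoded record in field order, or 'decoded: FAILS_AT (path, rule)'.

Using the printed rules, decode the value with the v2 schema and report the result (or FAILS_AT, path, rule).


the writer's type comes first in each Invoice pair
decode (reader v2):
  channel := "FAX"
  addr.quantity := -7
  addr.seq := 1
  addr.street := "beta"
  writer addr.latitude: reserved -> dropped
  attempts := -7
  verified := true
  retries := -2
  => decoded: {"channel": "FAX", "addr": {"quantity": -7, "seq": 1, "street": "beta"}, "attempts": -7, "verified": true, "retries": -2}
the rest of the Invoice diff is inert for this question:
  field seq in record Geo: tag 8 changed to 30 -> fires no rule on Invoice under this dialect and leaves the result unchanged

decoded: {"channel": "FAX", "addr": {"quantity": -7, "seq": 1, "street": "beta"}, "attempts": -7, "verified": true, "retries": -2}


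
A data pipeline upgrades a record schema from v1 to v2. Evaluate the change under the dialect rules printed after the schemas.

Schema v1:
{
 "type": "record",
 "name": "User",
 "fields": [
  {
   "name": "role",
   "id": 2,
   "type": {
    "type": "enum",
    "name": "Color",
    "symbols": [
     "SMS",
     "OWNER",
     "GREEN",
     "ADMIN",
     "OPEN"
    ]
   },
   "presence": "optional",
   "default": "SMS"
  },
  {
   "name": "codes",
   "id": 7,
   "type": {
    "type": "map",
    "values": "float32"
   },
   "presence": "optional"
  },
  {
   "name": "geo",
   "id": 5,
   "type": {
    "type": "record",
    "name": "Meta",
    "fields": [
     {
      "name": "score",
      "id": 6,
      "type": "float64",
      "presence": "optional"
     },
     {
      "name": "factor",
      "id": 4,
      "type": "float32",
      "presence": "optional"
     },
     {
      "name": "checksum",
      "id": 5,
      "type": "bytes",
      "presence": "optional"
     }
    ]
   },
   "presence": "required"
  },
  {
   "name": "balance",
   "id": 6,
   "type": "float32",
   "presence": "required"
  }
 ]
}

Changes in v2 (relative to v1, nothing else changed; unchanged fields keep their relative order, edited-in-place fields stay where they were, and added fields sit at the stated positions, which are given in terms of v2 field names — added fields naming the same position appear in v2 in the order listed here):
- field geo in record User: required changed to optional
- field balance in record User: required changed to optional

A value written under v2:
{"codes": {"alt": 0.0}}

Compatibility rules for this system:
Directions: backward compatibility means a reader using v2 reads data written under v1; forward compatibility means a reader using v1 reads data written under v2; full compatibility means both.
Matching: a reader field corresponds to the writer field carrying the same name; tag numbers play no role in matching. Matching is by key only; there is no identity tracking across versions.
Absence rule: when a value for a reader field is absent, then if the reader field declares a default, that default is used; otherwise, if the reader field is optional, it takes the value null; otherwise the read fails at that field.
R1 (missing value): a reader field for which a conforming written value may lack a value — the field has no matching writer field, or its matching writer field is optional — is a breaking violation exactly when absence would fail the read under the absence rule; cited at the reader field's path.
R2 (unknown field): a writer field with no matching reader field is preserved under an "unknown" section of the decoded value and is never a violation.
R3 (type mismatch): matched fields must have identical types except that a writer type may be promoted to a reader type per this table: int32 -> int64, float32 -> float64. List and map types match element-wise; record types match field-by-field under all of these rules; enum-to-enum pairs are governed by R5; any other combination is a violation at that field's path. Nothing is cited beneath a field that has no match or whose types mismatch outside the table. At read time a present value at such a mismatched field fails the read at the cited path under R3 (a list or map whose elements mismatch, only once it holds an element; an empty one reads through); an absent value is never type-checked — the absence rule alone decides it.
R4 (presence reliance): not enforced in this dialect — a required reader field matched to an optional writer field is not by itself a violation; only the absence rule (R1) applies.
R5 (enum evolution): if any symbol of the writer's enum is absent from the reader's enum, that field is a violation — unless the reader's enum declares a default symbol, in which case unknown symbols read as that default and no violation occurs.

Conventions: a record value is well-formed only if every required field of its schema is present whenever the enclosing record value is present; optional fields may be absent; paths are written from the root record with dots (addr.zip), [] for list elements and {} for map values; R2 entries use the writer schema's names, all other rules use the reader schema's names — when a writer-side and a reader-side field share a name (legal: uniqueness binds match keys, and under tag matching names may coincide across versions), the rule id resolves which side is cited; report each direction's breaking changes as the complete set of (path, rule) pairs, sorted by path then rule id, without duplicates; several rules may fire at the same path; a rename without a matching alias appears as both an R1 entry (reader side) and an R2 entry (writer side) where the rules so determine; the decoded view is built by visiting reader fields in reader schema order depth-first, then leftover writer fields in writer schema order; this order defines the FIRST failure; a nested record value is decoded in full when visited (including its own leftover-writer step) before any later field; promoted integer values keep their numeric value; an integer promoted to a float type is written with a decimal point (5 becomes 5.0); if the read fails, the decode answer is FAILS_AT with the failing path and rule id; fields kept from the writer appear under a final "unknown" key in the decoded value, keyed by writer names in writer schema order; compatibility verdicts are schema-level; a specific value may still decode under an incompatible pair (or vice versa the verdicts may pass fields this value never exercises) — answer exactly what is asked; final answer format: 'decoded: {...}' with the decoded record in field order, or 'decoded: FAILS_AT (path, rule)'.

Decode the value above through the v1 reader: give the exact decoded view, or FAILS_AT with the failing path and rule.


decoded: FAILS_AT (geo, R1)

arrows below run writer -> reader for User
decode walk for User under reader schema v1:
  role := "SMS" (absent -> default)
  codes := {"alt": 0.0}
  read fails at geo under R1 (no fill)
  => FAILS_AT (geo, R1)
the other User changes do not affect what is asked:
  field balance in record User: required changed to optional -> schema-level compatibility only; this User value's decode is unchanged


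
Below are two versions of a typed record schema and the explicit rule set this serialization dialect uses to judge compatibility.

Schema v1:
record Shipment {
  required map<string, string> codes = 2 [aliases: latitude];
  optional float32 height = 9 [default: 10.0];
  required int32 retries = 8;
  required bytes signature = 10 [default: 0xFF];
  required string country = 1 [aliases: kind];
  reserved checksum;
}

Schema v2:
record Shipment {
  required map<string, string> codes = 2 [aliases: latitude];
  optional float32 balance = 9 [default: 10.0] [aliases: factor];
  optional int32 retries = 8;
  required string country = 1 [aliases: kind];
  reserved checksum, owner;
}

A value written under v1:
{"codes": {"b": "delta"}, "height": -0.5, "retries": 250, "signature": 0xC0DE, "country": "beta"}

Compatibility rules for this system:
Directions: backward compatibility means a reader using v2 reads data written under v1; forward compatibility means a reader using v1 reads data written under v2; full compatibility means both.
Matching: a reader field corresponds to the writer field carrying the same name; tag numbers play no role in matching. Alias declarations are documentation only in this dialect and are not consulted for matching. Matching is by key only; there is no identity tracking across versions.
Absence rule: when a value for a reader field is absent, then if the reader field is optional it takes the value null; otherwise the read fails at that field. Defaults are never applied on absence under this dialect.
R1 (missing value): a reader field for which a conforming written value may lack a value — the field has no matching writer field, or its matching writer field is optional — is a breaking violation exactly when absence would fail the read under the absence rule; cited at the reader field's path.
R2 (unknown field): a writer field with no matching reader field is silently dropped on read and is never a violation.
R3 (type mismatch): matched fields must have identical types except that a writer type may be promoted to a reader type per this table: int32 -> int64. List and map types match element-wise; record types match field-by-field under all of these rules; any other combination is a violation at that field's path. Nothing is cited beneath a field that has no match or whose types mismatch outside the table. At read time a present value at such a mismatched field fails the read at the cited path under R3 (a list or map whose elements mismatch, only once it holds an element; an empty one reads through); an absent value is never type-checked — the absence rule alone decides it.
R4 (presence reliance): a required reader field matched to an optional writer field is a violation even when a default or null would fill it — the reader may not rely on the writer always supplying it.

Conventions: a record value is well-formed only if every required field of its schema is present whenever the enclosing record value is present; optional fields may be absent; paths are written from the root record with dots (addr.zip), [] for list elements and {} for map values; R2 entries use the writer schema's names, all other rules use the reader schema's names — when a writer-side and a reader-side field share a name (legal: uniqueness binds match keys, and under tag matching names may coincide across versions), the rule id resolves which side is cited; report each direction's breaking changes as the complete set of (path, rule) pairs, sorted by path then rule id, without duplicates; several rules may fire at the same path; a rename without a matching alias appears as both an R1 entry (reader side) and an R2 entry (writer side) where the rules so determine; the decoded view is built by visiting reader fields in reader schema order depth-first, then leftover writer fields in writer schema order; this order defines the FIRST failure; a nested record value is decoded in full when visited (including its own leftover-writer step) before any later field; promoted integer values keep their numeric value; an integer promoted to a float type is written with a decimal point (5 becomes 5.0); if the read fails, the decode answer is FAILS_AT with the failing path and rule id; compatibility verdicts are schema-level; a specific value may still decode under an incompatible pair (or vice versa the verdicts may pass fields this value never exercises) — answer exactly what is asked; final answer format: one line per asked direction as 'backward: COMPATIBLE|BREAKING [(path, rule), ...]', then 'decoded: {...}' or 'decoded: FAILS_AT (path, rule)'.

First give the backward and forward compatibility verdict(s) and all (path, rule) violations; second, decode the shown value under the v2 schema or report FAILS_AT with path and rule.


backward: COMPATIBLE []; forward: BREAKING [(retries, R1), (retries, R4), (signature, R1)]; decoded: {"codes": {"b": "delta"}, "balance": null, "retries": 250, "country": "beta"}

each type pair in Shipment: writer, then reader
backward pass over Shipment, reader schema v2, writer schema v1:
  codes <- codes (map<string, string> -> map<string, string>, writer required)
  no writer field matches reader balance
  retries <- retries (int32 -> int32, writer required)
  country <- country (string -> string, writer required)
  height (writer side), unknown to reader
  signature (writer side), unknown to reader
  => backward: COMPATIBLE
forward pass over Shipment, reader schema v1, writer schema v2:
  codes <- codes (map<string, string> -> map<string, string>, writer required)
  no writer field matches reader height
  retries <- retries (int32 -> int32, writer optional)
  no writer field matches reader signature
  country <- country (string -> string, writer required)
  balance (writer side), unknown to reader
  rule R1 violated at retries
  rule R4 violated at retries
  rule R1 violated at signature
  => 3 violation(s): forward is BREAKING for Shipment
decoding the Shipment value with the v2 reader:
  codes := {"b": "delta"}
  balance := null (not supplied -> null)
  retries := 250
  country := "beta"
  writer height: unmatched, discarded
  writer signature: unmatched, discarded
  => decoded: {"codes": {"b": "delta"}, "balance": null, "retries": 250, "country": "beta"}


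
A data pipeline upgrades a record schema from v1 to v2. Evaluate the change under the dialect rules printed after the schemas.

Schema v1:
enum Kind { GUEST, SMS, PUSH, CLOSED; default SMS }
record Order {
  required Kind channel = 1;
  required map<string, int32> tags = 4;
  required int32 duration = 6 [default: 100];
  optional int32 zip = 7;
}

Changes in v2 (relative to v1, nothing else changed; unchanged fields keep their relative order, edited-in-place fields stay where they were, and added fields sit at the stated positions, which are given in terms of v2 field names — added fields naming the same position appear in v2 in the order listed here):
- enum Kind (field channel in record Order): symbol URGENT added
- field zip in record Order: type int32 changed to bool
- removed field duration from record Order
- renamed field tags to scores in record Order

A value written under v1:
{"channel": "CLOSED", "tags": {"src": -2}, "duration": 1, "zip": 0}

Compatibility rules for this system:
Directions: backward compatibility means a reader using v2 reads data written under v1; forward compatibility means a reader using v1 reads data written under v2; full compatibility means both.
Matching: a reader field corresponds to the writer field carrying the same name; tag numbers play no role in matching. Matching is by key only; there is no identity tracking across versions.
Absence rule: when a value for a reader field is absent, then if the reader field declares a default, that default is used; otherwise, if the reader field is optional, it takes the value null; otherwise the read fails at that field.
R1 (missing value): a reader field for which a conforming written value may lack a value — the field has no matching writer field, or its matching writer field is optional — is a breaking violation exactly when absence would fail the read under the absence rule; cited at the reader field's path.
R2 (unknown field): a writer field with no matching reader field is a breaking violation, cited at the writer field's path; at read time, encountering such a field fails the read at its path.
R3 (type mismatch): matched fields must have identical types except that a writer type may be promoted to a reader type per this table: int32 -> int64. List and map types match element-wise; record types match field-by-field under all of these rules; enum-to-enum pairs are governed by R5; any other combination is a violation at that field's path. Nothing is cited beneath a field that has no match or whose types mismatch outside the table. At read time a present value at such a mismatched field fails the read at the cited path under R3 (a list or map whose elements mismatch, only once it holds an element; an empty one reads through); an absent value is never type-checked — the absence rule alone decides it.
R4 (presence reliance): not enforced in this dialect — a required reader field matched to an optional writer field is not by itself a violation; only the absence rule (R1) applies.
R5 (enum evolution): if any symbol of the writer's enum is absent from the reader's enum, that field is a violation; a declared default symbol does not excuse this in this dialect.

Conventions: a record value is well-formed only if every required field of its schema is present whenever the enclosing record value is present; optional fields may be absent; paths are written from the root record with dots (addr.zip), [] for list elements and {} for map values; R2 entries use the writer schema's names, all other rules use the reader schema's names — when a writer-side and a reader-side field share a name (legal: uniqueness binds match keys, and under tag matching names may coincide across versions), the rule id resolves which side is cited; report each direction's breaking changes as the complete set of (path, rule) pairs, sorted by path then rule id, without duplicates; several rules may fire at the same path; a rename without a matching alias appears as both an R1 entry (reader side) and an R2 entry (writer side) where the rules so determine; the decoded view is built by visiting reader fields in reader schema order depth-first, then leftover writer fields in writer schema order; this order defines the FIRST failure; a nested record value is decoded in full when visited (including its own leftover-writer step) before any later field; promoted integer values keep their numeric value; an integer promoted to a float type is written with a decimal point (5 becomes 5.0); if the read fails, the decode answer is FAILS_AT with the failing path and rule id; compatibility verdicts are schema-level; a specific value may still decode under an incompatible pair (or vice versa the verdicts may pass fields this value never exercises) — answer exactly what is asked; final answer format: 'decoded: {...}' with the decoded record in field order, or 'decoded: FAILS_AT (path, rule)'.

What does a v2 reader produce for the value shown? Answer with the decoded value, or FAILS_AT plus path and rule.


each type pair in Order: writer, then reader
decoding the Order value with the v2 reader:
  channel := "CLOSED"
  read fails at scores under R1 (no fill)
  => FAILS_AT (scores, R1)
remaining Order differences; none change what is asked:
  enum Kind (field channel in record Order): symbol URGENT added -> shifts the Order verdicts, not this decode
  field zip in record Order: type int32 changed to bool -> shifts the Order verdicts, not this decode
  removed field duration from record Order -> shifts the Order verdicts, not this decode

decoded: FAILS_AT (scores, R1)


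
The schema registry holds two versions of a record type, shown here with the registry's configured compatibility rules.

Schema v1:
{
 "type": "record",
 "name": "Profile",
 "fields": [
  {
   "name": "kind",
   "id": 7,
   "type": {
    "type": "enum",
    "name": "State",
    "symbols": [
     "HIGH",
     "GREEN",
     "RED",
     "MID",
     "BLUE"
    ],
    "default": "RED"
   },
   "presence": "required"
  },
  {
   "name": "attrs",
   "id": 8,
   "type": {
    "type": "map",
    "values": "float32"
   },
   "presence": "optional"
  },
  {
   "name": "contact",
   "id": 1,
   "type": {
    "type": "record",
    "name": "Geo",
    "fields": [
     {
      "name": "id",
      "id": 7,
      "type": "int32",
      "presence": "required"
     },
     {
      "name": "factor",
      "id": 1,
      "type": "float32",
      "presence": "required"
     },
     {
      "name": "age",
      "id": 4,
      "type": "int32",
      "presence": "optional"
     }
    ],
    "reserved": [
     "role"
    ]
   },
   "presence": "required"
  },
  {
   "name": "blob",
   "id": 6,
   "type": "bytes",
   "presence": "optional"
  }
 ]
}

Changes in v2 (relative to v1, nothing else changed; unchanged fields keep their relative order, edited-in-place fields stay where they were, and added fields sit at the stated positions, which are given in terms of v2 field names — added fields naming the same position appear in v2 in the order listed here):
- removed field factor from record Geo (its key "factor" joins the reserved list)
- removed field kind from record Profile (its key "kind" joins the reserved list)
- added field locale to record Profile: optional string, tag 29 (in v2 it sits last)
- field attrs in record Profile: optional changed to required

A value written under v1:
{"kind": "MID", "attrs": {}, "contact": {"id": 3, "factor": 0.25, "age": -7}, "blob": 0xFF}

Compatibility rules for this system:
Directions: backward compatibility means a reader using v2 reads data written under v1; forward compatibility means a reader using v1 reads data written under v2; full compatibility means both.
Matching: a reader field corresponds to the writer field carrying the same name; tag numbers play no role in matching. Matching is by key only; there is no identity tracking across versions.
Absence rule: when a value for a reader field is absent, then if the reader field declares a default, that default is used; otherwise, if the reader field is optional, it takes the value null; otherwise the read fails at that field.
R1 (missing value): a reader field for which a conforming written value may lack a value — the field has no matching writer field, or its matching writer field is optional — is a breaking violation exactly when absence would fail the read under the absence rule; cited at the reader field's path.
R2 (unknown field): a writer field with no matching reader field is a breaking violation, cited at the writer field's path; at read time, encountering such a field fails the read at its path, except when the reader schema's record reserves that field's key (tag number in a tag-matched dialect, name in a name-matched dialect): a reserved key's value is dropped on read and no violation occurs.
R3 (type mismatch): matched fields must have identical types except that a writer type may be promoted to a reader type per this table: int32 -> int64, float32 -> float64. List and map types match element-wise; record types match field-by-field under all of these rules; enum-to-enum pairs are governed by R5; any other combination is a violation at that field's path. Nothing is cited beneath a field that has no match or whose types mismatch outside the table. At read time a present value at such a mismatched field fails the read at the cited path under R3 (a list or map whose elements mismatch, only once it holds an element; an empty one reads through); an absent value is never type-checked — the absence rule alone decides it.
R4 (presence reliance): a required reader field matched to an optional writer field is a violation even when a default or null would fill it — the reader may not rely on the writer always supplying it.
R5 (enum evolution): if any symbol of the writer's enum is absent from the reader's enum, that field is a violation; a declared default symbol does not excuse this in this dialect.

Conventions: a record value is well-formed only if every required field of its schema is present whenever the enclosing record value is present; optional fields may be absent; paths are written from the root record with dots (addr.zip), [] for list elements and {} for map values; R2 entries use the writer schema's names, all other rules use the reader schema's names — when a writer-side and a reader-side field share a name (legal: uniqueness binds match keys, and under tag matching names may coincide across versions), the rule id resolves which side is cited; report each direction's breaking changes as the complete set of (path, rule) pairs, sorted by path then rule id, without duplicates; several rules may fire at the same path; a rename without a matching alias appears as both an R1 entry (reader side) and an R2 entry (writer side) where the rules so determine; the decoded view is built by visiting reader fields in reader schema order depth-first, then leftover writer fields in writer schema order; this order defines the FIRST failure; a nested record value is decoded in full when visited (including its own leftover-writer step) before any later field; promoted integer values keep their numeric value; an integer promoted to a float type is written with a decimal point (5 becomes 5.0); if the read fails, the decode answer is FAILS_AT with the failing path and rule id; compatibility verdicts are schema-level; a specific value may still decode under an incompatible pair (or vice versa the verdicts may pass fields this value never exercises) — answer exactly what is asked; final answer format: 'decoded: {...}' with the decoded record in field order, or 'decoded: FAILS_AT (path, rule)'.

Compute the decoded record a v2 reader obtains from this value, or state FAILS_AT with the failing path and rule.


in Profile below, arrows point writer -> reader
decoding the Profile value with the v2 reader:
  attrs := {}
  contact.id := 3
  contact.age := -7
  writer contact.factor: reserved -> dropped
  blob := 0xFF
  locale := null (absent, optional -> null)
  writer kind: reserved -> dropped
  => decoded: {"attrs": {}, "contact": {"id": 3, "age": -7}, "blob": 0xFF, "locale": null}
checking off the Profile differences that do not matter here:
  field attrs in record Profile: optional changed to required -> schema-level compatibility only; this Profile value's decode is unchanged

decoded: {"attrs": {}, "contact": {"id": 3, "age": -7}, "blob": 0xFF, "locale": null}


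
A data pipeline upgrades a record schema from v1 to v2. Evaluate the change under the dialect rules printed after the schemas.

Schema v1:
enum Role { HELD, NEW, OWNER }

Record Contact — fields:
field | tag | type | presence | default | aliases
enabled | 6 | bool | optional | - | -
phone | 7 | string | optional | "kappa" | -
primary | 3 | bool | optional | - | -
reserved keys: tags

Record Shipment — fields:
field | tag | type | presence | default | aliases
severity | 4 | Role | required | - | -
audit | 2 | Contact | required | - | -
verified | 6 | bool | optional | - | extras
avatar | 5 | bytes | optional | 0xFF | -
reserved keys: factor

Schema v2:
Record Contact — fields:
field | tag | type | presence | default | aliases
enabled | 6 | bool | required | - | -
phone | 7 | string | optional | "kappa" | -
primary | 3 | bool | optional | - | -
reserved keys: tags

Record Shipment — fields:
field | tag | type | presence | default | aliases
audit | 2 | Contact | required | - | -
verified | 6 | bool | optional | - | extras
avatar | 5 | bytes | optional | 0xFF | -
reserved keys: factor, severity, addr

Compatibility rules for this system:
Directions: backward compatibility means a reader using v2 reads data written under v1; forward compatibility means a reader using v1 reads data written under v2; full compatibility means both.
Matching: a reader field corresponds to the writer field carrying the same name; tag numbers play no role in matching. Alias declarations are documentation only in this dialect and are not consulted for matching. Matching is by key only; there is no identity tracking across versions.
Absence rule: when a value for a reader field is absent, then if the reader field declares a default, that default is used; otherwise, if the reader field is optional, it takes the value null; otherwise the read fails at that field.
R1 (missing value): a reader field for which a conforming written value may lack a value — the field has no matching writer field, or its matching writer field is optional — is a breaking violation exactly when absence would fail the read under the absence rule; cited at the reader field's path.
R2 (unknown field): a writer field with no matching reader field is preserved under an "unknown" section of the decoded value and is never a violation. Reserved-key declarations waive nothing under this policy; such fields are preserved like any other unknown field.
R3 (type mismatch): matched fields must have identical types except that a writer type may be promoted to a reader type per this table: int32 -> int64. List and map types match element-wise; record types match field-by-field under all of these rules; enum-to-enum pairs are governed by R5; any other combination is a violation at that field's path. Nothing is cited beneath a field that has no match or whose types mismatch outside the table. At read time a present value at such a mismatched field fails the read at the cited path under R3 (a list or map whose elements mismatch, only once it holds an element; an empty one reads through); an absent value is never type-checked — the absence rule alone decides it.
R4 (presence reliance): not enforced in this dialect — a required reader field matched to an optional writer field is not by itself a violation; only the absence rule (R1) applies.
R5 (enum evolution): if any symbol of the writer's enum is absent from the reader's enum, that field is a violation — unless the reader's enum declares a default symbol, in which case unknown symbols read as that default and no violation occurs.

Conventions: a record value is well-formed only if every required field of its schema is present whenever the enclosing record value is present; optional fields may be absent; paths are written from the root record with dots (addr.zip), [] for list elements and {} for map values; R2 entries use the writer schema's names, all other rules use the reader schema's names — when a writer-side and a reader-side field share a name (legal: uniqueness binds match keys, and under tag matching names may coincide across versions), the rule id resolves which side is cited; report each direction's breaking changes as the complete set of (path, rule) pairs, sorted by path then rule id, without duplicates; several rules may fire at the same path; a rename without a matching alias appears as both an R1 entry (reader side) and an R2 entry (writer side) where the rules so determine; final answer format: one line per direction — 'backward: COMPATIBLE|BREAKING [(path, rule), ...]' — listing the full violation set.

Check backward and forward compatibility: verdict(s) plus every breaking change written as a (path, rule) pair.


the writer's type comes first in each Shipment pair
backward for Shipment (reader v2, writer v1):
  writer required, Contact -> Contact: reader audit maps from writer audit
  writer optional, bool -> bool: reader verified maps from writer verified
  writer optional, bytes -> bytes: reader avatar maps from writer avatar
  writer field severity has no reader counterpart
  writer optional, bool -> bool: reader audit.enabled maps from writer audit.enabled
  writer optional, string -> string: reader audit.phone maps from writer audit.phone
  writer optional, bool -> bool: reader audit.primary maps from writer audit.primary
  violation R1 at audit.enabled
  => backward: BREAKING (1)
forward for Shipment (reader v1, writer v2):
  no writer field matches reader severity
  writer required, Contact -> Contact: reader audit maps from writer audit
  writer optional, bool -> bool: reader verified maps from writer verified
  writer optional, bytes -> bytes: reader avatar maps from writer avatar
  writer required, bool -> bool: reader audit.enabled maps from writer audit.enabled
  writer optional, string -> string: reader audit.phone maps from writer audit.phone
  writer optional, bool -> bool: reader audit.primary maps from writer audit.primary
  violation R1 at severity
  => forward: BREAKING (1)

backward: BREAKING [(audit.enabled, R1)]; forward: BREAKING [(severity, R1)]


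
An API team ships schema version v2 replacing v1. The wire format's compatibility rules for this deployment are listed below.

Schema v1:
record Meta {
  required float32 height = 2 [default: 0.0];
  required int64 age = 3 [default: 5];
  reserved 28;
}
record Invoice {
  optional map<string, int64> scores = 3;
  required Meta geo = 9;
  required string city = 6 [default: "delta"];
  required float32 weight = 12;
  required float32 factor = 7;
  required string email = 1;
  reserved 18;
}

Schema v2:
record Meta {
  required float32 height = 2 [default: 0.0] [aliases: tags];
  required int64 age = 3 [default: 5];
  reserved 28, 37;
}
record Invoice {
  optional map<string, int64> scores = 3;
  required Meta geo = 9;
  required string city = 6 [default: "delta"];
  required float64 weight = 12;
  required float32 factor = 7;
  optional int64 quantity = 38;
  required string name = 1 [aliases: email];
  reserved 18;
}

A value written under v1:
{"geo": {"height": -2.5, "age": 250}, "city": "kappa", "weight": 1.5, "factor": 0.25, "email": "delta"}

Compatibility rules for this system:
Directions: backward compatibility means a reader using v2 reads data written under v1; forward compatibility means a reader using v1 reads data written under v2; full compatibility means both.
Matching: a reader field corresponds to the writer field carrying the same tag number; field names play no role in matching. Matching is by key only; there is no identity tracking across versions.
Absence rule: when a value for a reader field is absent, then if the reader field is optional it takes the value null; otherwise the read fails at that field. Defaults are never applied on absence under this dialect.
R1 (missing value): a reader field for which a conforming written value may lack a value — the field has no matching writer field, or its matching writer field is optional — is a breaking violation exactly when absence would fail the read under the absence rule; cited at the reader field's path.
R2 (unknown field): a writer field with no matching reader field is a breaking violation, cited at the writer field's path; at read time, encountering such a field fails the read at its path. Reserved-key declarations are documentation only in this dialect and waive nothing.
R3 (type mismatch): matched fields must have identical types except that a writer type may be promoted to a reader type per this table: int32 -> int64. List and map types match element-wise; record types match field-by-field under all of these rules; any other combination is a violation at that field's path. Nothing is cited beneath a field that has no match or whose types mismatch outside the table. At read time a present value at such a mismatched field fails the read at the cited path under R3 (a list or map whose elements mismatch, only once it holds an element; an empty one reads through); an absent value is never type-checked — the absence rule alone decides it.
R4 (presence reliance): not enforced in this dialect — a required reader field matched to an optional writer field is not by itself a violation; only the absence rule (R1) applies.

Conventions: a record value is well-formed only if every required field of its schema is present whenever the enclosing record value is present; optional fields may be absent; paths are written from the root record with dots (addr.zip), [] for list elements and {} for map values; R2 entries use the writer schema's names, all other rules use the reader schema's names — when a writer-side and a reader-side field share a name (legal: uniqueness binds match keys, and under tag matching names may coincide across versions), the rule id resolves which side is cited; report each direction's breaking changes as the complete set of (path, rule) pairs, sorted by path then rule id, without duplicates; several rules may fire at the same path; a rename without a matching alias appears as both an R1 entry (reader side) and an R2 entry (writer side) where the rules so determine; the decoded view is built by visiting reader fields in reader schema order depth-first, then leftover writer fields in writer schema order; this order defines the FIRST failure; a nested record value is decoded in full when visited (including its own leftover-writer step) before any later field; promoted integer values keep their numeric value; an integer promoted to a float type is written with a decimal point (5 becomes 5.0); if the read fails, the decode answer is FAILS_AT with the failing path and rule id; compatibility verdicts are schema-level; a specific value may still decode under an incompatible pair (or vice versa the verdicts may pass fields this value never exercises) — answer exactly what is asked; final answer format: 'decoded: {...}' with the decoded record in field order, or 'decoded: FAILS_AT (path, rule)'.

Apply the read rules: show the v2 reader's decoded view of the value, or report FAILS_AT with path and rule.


decoded: FAILS_AT (weight, R3)

arrows below run writer -> reader for Invoice
decode walk for Invoice under reader schema v2:
  scores := null (missing; optional => null)
  geo.height := -2.5
  geo.age := 250
  city := "kappa"
  read fails at weight under R3
  => FAILS_AT (weight, R3)
remaining Invoice differences; none change what is asked:
  added field quantity to record Invoice: optional int64, tag 38 (in v2 it sits immediately before name) -> schema-level compatibility only; this Invoice value's decode is unchanged
  renamed field email to name in record Invoice (alias email declared on the renamed field) -> no rule fires on it and the decoded Invoice view is identical with or without it
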